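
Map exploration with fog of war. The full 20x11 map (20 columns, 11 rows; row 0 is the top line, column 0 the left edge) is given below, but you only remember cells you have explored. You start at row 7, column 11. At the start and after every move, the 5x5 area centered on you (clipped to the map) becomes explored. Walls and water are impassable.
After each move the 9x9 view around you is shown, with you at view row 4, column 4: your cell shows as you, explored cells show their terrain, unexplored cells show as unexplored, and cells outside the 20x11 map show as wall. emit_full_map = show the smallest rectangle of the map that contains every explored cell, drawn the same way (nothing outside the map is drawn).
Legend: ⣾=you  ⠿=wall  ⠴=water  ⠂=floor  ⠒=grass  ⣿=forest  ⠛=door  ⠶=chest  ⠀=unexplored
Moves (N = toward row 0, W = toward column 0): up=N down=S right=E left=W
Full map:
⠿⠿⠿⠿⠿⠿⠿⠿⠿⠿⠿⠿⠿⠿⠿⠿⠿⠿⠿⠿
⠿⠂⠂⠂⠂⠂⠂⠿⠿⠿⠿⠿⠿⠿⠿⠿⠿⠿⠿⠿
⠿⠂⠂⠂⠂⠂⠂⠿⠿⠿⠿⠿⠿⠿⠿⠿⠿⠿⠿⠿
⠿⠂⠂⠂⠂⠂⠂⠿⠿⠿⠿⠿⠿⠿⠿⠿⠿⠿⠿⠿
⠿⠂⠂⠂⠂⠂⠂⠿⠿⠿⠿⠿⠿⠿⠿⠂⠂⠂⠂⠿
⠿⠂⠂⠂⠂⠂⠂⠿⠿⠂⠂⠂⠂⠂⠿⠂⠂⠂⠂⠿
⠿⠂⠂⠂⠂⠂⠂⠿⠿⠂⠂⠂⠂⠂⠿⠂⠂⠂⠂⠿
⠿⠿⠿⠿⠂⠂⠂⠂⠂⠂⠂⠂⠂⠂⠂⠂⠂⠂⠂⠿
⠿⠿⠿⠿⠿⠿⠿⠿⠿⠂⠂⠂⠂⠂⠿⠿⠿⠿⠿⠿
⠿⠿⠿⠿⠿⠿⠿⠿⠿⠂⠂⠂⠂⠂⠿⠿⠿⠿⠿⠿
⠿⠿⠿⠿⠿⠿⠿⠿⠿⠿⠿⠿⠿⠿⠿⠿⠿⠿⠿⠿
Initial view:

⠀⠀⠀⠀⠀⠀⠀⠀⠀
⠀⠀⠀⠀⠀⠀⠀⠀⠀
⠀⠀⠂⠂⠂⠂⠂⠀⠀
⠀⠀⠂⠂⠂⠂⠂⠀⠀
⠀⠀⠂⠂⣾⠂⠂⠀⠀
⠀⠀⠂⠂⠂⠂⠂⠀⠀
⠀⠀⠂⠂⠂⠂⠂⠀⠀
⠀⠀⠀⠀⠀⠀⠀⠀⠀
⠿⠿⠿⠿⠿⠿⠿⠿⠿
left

⠀⠀⠀⠀⠀⠀⠀⠀⠀
⠀⠀⠀⠀⠀⠀⠀⠀⠀
⠀⠀⠿⠂⠂⠂⠂⠂⠀
⠀⠀⠿⠂⠂⠂⠂⠂⠀
⠀⠀⠂⠂⣾⠂⠂⠂⠀
⠀⠀⠿⠂⠂⠂⠂⠂⠀
⠀⠀⠿⠂⠂⠂⠂⠂⠀
⠀⠀⠀⠀⠀⠀⠀⠀⠀
⠿⠿⠿⠿⠿⠿⠿⠿⠿

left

⠀⠀⠀⠀⠀⠀⠀⠀⠀
⠀⠀⠀⠀⠀⠀⠀⠀⠀
⠀⠀⠿⠿⠂⠂⠂⠂⠂
⠀⠀⠿⠿⠂⠂⠂⠂⠂
⠀⠀⠂⠂⣾⠂⠂⠂⠂
⠀⠀⠿⠿⠂⠂⠂⠂⠂
⠀⠀⠿⠿⠂⠂⠂⠂⠂
⠀⠀⠀⠀⠀⠀⠀⠀⠀
⠿⠿⠿⠿⠿⠿⠿⠿⠿

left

⠀⠀⠀⠀⠀⠀⠀⠀⠀
⠀⠀⠀⠀⠀⠀⠀⠀⠀
⠀⠀⠂⠿⠿⠂⠂⠂⠂
⠀⠀⠂⠿⠿⠂⠂⠂⠂
⠀⠀⠂⠂⣾⠂⠂⠂⠂
⠀⠀⠿⠿⠿⠂⠂⠂⠂
⠀⠀⠿⠿⠿⠂⠂⠂⠂
⠀⠀⠀⠀⠀⠀⠀⠀⠀
⠿⠿⠿⠿⠿⠿⠿⠿⠿

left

⠀⠀⠀⠀⠀⠀⠀⠀⠀
⠀⠀⠀⠀⠀⠀⠀⠀⠀
⠀⠀⠂⠂⠿⠿⠂⠂⠂
⠀⠀⠂⠂⠿⠿⠂⠂⠂
⠀⠀⠂⠂⣾⠂⠂⠂⠂
⠀⠀⠿⠿⠿⠿⠂⠂⠂
⠀⠀⠿⠿⠿⠿⠂⠂⠂
⠀⠀⠀⠀⠀⠀⠀⠀⠀
⠿⠿⠿⠿⠿⠿⠿⠿⠿

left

⠀⠀⠀⠀⠀⠀⠀⠀⠀
⠀⠀⠀⠀⠀⠀⠀⠀⠀
⠀⠀⠂⠂⠂⠿⠿⠂⠂
⠀⠀⠂⠂⠂⠿⠿⠂⠂
⠀⠀⠂⠂⣾⠂⠂⠂⠂
⠀⠀⠿⠿⠿⠿⠿⠂⠂
⠀⠀⠿⠿⠿⠿⠿⠂⠂
⠀⠀⠀⠀⠀⠀⠀⠀⠀
⠿⠿⠿⠿⠿⠿⠿⠿⠿

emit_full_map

⠂⠂⠂⠿⠿⠂⠂⠂⠂⠂
⠂⠂⠂⠿⠿⠂⠂⠂⠂⠂
⠂⠂⣾⠂⠂⠂⠂⠂⠂⠂
⠿⠿⠿⠿⠿⠂⠂⠂⠂⠂
⠿⠿⠿⠿⠿⠂⠂⠂⠂⠂

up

⠀⠀⠀⠀⠀⠀⠀⠀⠀
⠀⠀⠀⠀⠀⠀⠀⠀⠀
⠀⠀⠂⠂⠂⠿⠿⠀⠀
⠀⠀⠂⠂⠂⠿⠿⠂⠂
⠀⠀⠂⠂⣾⠿⠿⠂⠂
⠀⠀⠂⠂⠂⠂⠂⠂⠂
⠀⠀⠿⠿⠿⠿⠿⠂⠂
⠀⠀⠿⠿⠿⠿⠿⠂⠂
⠀⠀⠀⠀⠀⠀⠀⠀⠀

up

⠀⠀⠀⠀⠀⠀⠀⠀⠀
⠀⠀⠀⠀⠀⠀⠀⠀⠀
⠀⠀⠂⠂⠂⠿⠿⠀⠀
⠀⠀⠂⠂⠂⠿⠿⠀⠀
⠀⠀⠂⠂⣾⠿⠿⠂⠂
⠀⠀⠂⠂⠂⠿⠿⠂⠂
⠀⠀⠂⠂⠂⠂⠂⠂⠂
⠀⠀⠿⠿⠿⠿⠿⠂⠂
⠀⠀⠿⠿⠿⠿⠿⠂⠂

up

⠀⠀⠀⠀⠀⠀⠀⠀⠀
⠀⠀⠀⠀⠀⠀⠀⠀⠀
⠀⠀⠂⠂⠂⠿⠿⠀⠀
⠀⠀⠂⠂⠂⠿⠿⠀⠀
⠀⠀⠂⠂⣾⠿⠿⠀⠀
⠀⠀⠂⠂⠂⠿⠿⠂⠂
⠀⠀⠂⠂⠂⠿⠿⠂⠂
⠀⠀⠂⠂⠂⠂⠂⠂⠂
⠀⠀⠿⠿⠿⠿⠿⠂⠂

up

⠿⠿⠿⠿⠿⠿⠿⠿⠿
⠀⠀⠀⠀⠀⠀⠀⠀⠀
⠀⠀⠂⠂⠂⠿⠿⠀⠀
⠀⠀⠂⠂⠂⠿⠿⠀⠀
⠀⠀⠂⠂⣾⠿⠿⠀⠀
⠀⠀⠂⠂⠂⠿⠿⠀⠀
⠀⠀⠂⠂⠂⠿⠿⠂⠂
⠀⠀⠂⠂⠂⠿⠿⠂⠂
⠀⠀⠂⠂⠂⠂⠂⠂⠂

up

⠿⠿⠿⠿⠿⠿⠿⠿⠿
⠿⠿⠿⠿⠿⠿⠿⠿⠿
⠀⠀⠿⠿⠿⠿⠿⠀⠀
⠀⠀⠂⠂⠂⠿⠿⠀⠀
⠀⠀⠂⠂⣾⠿⠿⠀⠀
⠀⠀⠂⠂⠂⠿⠿⠀⠀
⠀⠀⠂⠂⠂⠿⠿⠀⠀
⠀⠀⠂⠂⠂⠿⠿⠂⠂
⠀⠀⠂⠂⠂⠿⠿⠂⠂

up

⠿⠿⠿⠿⠿⠿⠿⠿⠿
⠿⠿⠿⠿⠿⠿⠿⠿⠿
⠿⠿⠿⠿⠿⠿⠿⠿⠿
⠀⠀⠿⠿⠿⠿⠿⠀⠀
⠀⠀⠂⠂⣾⠿⠿⠀⠀
⠀⠀⠂⠂⠂⠿⠿⠀⠀
⠀⠀⠂⠂⠂⠿⠿⠀⠀
⠀⠀⠂⠂⠂⠿⠿⠀⠀
⠀⠀⠂⠂⠂⠿⠿⠂⠂

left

⠿⠿⠿⠿⠿⠿⠿⠿⠿
⠿⠿⠿⠿⠿⠿⠿⠿⠿
⠿⠿⠿⠿⠿⠿⠿⠿⠿
⠀⠀⠿⠿⠿⠿⠿⠿⠀
⠀⠀⠂⠂⣾⠂⠿⠿⠀
⠀⠀⠂⠂⠂⠂⠿⠿⠀
⠀⠀⠂⠂⠂⠂⠿⠿⠀
⠀⠀⠀⠂⠂⠂⠿⠿⠀
⠀⠀⠀⠂⠂⠂⠿⠿⠂

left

⠿⠿⠿⠿⠿⠿⠿⠿⠿
⠿⠿⠿⠿⠿⠿⠿⠿⠿
⠿⠿⠿⠿⠿⠿⠿⠿⠿
⠀⠀⠿⠿⠿⠿⠿⠿⠿
⠀⠀⠂⠂⣾⠂⠂⠿⠿
⠀⠀⠂⠂⠂⠂⠂⠿⠿
⠀⠀⠂⠂⠂⠂⠂⠿⠿
⠀⠀⠀⠀⠂⠂⠂⠿⠿
⠀⠀⠀⠀⠂⠂⠂⠿⠿

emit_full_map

⠿⠿⠿⠿⠿⠿⠿⠀⠀⠀⠀⠀
⠂⠂⣾⠂⠂⠿⠿⠀⠀⠀⠀⠀
⠂⠂⠂⠂⠂⠿⠿⠀⠀⠀⠀⠀
⠂⠂⠂⠂⠂⠿⠿⠀⠀⠀⠀⠀
⠀⠀⠂⠂⠂⠿⠿⠀⠀⠀⠀⠀
⠀⠀⠂⠂⠂⠿⠿⠂⠂⠂⠂⠂
⠀⠀⠂⠂⠂⠿⠿⠂⠂⠂⠂⠂
⠀⠀⠂⠂⠂⠂⠂⠂⠂⠂⠂⠂
⠀⠀⠿⠿⠿⠿⠿⠂⠂⠂⠂⠂
⠀⠀⠿⠿⠿⠿⠿⠂⠂⠂⠂⠂

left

⠿⠿⠿⠿⠿⠿⠿⠿⠿
⠿⠿⠿⠿⠿⠿⠿⠿⠿
⠿⠿⠿⠿⠿⠿⠿⠿⠿
⠿⠀⠿⠿⠿⠿⠿⠿⠿
⠿⠀⠂⠂⣾⠂⠂⠂⠿
⠿⠀⠂⠂⠂⠂⠂⠂⠿
⠿⠀⠂⠂⠂⠂⠂⠂⠿
⠿⠀⠀⠀⠀⠂⠂⠂⠿
⠿⠀⠀⠀⠀⠂⠂⠂⠿

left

⠿⠿⠿⠿⠿⠿⠿⠿⠿
⠿⠿⠿⠿⠿⠿⠿⠿⠿
⠿⠿⠿⠿⠿⠿⠿⠿⠿
⠿⠿⠿⠿⠿⠿⠿⠿⠿
⠿⠿⠿⠂⣾⠂⠂⠂⠂
⠿⠿⠿⠂⠂⠂⠂⠂⠂
⠿⠿⠿⠂⠂⠂⠂⠂⠂
⠿⠿⠀⠀⠀⠀⠂⠂⠂
⠿⠿⠀⠀⠀⠀⠂⠂⠂

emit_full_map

⠿⠿⠿⠿⠿⠿⠿⠿⠿⠀⠀⠀⠀⠀
⠿⠂⣾⠂⠂⠂⠂⠿⠿⠀⠀⠀⠀⠀
⠿⠂⠂⠂⠂⠂⠂⠿⠿⠀⠀⠀⠀⠀
⠿⠂⠂⠂⠂⠂⠂⠿⠿⠀⠀⠀⠀⠀
⠀⠀⠀⠀⠂⠂⠂⠿⠿⠀⠀⠀⠀⠀
⠀⠀⠀⠀⠂⠂⠂⠿⠿⠂⠂⠂⠂⠂
⠀⠀⠀⠀⠂⠂⠂⠿⠿⠂⠂⠂⠂⠂
⠀⠀⠀⠀⠂⠂⠂⠂⠂⠂⠂⠂⠂⠂
⠀⠀⠀⠀⠿⠿⠿⠿⠿⠂⠂⠂⠂⠂
⠀⠀⠀⠀⠿⠿⠿⠿⠿⠂⠂⠂⠂⠂


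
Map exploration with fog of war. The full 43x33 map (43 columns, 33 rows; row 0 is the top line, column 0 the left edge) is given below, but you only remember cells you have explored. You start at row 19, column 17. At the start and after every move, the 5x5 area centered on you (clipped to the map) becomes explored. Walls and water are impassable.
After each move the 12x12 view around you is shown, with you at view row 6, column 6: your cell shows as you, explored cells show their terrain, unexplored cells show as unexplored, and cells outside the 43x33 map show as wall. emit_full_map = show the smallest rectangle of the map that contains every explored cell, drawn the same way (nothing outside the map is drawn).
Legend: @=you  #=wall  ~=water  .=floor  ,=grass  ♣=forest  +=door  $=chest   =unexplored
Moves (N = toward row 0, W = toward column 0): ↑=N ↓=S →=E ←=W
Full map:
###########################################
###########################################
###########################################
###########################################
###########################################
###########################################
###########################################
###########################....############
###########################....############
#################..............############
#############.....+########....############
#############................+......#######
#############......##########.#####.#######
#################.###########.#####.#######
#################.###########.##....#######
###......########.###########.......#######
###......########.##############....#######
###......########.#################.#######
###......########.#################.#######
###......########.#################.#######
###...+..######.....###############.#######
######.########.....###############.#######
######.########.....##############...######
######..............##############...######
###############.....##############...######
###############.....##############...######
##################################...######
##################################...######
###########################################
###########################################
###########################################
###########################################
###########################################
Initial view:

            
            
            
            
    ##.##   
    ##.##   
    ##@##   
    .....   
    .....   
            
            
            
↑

            
            
            
            
    ##.##   
    ##.##   
    ##@##   
    ##.##   
    .....   
    .....   
            
            

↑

            
            
            
            
    ##.##   
    ##.##   
    ##@##   
    ##.##   
    ##.##   
    .....   
    .....   
            

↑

            
            
            
            
    ##.##   
    ##.##   
    ##@##   
    ##.##   
    ##.##   
    ##.##   
    .....   
    .....   

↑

            
            
            
            
    ##.##   
    ##.##   
    ##@##   
    ##.##   
    ##.##   
    ##.##   
    ##.##   
    .....   

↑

            
            
            
            
    ....#   
    ##.##   
    ##@##   
    ##.##   
    ##.##   
    ##.##   
    ##.##   
    ##.##   

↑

            
            
            
            
    .....   
    ....#   
    ##@##   
    ##.##   
    ##.##   
    ##.##   
    ##.##   
    ##.##   

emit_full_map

.....
....#
##@##
##.##
##.##
##.##
##.##
##.##
##.##
.....
.....

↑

            
            
            
            
    ...+#   
    .....   
    ..@.#   
    ##.##   
    ##.##   
    ##.##   
    ##.##   
    ##.##   

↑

            
            
            
            
    ##...   
    ...+#   
    ..@..   
    ....#   
    ##.##   
    ##.##   
    ##.##   
    ##.##   

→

            
            
            
            
   ##....   
   ...+##   
   ...@..   
   ....##   
   ##.###   
   ##.##    
   ##.##    
   ##.##    

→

            
            
            
            
  ##.....   
  ...+###   
  ....@..   
  ....###   
  ##.####   
  ##.##     
  ##.##     
  ##.##     

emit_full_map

##.....
...+###
....@..
....###
##.####
##.##  
##.##  
##.##  
##.##  
##.##  
##.##  
.....  
.....  

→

            
            
            
            
 ##......   
 ...+####   
 .....@..   
 ....####   
 ##.#####   
 ##.##      
 ##.##      
 ##.##      

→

            
            
            
            
##.......   
...+#####   
......@..   
....#####   
##.######   
##.##       
##.##       
##.##       

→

            
            
            
            
#........   
..+######   
......@..   
...######   
#.#######   
#.##        
#.##        
#.##        

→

            
            
            
            
.........   
.+#######   
......@..   
..#######   
.########   
.##         
.##         
.##         

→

            
            
            
            
.........   
+########   
......@..   
.########   
#########   
##          
##          
##          

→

            
            
            
            
.........   
########.   
......@..   
#########   
#########   
#           
#           
#           

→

            
            
            
            
.........   
#######..   
......@..   
#########   
#########   
            
            
            

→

            
            
            
            
.........   
######...   
......@.+   
########.   
########.   
            
            
            

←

            
            
            
            
..........  
#######...  
......@..+  
#########.  
#########.  
            
            
            

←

            
            
            
            
........... 
########... 
......@...+ 
##########. 
##########. 
#           
#           
#           

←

            
            
            
            
............
+########...
......@....+
.##########.
###########.
##          
##          
##          

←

            
            
            
            
............
.+########..
......@.....
..##########
.###########
.##         
.##         
.##         

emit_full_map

##.............
...+########...
........@.....+
....##########.
##.###########.
##.##          
##.##          
##.##          
##.##          
##.##          
##.##          
.....          
.....          


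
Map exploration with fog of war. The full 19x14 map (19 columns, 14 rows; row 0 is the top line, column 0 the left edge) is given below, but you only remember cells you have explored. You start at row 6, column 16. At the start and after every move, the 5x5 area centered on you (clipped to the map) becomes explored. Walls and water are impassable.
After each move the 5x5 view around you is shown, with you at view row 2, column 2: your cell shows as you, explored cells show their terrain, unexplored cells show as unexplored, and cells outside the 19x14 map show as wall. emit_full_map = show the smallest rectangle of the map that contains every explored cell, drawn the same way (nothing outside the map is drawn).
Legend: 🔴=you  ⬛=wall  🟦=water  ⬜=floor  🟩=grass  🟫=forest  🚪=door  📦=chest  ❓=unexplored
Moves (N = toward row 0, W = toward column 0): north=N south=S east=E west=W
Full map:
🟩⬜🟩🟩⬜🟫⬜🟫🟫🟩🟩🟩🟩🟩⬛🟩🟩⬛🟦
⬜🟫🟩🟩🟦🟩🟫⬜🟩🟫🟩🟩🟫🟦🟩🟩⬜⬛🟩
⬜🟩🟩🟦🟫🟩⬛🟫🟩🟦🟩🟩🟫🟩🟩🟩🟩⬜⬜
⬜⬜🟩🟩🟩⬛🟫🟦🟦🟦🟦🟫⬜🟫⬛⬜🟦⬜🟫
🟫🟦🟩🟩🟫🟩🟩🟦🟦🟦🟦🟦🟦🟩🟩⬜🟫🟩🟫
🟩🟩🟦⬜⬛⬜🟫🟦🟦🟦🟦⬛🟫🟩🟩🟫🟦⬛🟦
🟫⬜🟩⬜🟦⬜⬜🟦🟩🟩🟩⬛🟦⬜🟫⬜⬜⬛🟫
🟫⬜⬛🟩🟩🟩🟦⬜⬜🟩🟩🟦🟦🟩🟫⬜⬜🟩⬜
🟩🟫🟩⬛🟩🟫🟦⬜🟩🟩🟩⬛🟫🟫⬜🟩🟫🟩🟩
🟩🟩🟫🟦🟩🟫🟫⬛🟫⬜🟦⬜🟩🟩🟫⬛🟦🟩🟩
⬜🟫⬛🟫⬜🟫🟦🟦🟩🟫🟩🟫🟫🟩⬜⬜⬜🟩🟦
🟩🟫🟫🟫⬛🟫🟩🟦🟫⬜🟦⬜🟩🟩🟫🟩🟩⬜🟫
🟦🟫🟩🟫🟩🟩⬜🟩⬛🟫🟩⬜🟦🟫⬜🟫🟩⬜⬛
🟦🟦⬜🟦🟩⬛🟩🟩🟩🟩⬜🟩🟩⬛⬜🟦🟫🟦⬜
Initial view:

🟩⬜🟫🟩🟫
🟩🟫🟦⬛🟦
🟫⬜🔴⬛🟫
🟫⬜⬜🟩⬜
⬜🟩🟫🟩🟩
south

🟩🟫🟦⬛🟦
🟫⬜⬜⬛🟫
🟫⬜🔴🟩⬜
⬜🟩🟫🟩🟩
🟫⬛🟦🟩🟩

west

🟩🟩🟫🟦⬛
⬜🟫⬜⬜⬛
🟩🟫🔴⬜🟩
🟫⬜🟩🟫🟩
🟩🟫⬛🟦🟩

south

⬜🟫⬜⬜⬛
🟩🟫⬜⬜🟩
🟫⬜🔴🟫🟩
🟩🟫⬛🟦🟩
🟩⬜⬜⬜🟩

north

🟩🟩🟫🟦⬛
⬜🟫⬜⬜⬛
🟩🟫🔴⬜🟩
🟫⬜🟩🟫🟩
🟩🟫⬛🟦🟩

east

🟩🟫🟦⬛🟦
🟫⬜⬜⬛🟫
🟫⬜🔴🟩⬜
⬜🟩🟫🟩🟩
🟫⬛🟦🟩🟩

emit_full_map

❓🟩⬜🟫🟩🟫
🟩🟩🟫🟦⬛🟦
⬜🟫⬜⬜⬛🟫
🟩🟫⬜🔴🟩⬜
🟫⬜🟩🟫🟩🟩
🟩🟫⬛🟦🟩🟩
🟩⬜⬜⬜🟩❓


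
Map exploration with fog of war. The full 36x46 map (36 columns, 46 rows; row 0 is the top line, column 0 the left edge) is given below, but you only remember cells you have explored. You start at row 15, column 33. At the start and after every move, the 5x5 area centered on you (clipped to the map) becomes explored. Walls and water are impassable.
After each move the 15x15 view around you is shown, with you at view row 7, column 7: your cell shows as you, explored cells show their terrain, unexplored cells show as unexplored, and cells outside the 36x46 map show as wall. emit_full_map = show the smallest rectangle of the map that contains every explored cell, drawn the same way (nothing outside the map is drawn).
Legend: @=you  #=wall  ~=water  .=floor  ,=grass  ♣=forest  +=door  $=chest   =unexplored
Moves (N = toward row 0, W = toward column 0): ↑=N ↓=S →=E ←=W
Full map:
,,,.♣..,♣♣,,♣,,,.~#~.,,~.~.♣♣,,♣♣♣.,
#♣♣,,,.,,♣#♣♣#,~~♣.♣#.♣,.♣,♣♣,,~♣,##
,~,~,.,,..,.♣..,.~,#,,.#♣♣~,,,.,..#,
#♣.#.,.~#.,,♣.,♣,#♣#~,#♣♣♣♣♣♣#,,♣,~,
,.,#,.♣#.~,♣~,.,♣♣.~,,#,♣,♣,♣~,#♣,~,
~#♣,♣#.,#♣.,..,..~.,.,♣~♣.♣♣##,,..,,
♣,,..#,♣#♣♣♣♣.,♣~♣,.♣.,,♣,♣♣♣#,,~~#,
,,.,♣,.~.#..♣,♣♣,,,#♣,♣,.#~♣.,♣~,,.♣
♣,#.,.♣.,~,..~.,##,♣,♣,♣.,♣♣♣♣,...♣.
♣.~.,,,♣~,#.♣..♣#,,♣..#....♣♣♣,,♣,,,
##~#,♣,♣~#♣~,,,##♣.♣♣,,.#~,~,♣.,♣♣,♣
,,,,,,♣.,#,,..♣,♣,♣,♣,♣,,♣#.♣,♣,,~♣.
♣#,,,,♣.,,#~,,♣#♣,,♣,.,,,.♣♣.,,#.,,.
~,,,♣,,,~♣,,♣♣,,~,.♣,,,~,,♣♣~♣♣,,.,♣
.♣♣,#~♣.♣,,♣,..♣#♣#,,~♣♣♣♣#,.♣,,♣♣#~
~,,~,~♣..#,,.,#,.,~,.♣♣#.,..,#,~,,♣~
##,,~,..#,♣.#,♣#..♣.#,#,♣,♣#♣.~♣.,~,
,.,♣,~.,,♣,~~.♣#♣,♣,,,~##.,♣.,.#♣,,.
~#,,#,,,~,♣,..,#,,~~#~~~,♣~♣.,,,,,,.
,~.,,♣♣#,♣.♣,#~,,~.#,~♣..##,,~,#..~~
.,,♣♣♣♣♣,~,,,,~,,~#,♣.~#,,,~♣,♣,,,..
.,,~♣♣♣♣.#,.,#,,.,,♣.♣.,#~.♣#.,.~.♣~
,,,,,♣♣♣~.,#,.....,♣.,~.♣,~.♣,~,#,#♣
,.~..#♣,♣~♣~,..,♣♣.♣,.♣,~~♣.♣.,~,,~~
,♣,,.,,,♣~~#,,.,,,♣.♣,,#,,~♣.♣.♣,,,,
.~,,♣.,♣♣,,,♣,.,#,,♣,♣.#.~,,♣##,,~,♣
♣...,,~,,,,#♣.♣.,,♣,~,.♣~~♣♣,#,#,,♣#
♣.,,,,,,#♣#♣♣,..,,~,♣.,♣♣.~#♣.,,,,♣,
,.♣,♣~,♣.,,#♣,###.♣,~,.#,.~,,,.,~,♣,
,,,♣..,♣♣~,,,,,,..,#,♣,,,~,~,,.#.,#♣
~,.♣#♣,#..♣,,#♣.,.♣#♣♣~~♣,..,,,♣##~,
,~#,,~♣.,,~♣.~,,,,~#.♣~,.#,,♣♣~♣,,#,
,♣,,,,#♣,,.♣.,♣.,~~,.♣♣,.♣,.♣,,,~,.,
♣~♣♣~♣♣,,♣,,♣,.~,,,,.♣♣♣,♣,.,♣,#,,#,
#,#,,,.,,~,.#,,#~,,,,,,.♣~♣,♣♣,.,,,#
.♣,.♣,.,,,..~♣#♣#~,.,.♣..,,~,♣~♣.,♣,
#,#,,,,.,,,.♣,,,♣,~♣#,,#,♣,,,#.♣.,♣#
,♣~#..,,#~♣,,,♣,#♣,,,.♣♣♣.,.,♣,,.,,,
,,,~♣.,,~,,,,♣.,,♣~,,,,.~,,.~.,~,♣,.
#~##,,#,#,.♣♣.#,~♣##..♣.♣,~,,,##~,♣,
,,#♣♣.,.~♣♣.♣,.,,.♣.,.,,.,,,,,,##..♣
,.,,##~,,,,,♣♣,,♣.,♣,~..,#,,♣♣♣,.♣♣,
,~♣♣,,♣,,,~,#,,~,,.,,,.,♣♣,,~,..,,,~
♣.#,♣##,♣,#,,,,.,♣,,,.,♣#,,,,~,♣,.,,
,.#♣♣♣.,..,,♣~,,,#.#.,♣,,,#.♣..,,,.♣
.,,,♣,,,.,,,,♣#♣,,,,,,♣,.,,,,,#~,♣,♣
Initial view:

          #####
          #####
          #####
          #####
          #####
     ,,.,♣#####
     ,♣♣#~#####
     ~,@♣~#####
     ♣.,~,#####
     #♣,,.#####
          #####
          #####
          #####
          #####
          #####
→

         ######
         ######
         ######
         ######
         ######
    ,,.,♣######
    ,♣♣#~######
    ~,,@~######
    ♣.,~,######
    #♣,,.######
         ######
         ######
         ######
         ######
         ######

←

          #####
          #####
          #####
          #####
          #####
     ,,.,♣#####
     ,♣♣#~#####
     ~,@♣~#####
     ♣.,~,#####
     #♣,,.#####
          #####
          #####
          #####
          #####
          #####

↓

          #####
          #####
          #####
          #####
     ,,.,♣#####
     ,♣♣#~#####
     ~,,♣~#####
     ♣.@~,#####
     #♣,,.#####
     ,,,,.#####
          #####
          #####
          #####
          #####
          #####

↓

          #####
          #####
          #####
     ,,.,♣#####
     ,♣♣#~#####
     ~,,♣~#####
     ♣.,~,#####
     #♣@,.#####
     ,,,,.#####
     #..~~#####
          #####
          #####
          #####
          #####
          #####

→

         ######
         ######
         ######
    ,,.,♣######
    ,♣♣#~######
    ~,,♣~######
    ♣.,~,######
    #♣,@.######
    ,,,,.######
    #..~~######
         ######
         ######
         ######
         ######
         ######

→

        #######
        #######
        #######
   ,,.,♣#######
   ,♣♣#~#######
   ~,,♣~#######
   ♣.,~,#######
   #♣,,@#######
   ,,,,.#######
   #..~~#######
        #######
        #######
        #######
        #######
        #######

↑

        #######
        #######
        #######
        #######
   ,,.,♣#######
   ,♣♣#~#######
   ~,,♣~#######
   ♣.,~@#######
   #♣,,.#######
   ,,,,.#######
   #..~~#######
        #######
        #######
        #######
        #######

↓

        #######
        #######
        #######
   ,,.,♣#######
   ,♣♣#~#######
   ~,,♣~#######
   ♣.,~,#######
   #♣,,@#######
   ,,,,.#######
   #..~~#######
        #######
        #######
        #######
        #######
        #######

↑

        #######
        #######
        #######
        #######
   ,,.,♣#######
   ,♣♣#~#######
   ~,,♣~#######
   ♣.,~@#######
   #♣,,.#######
   ,,,,.#######
   #..~~#######
        #######
        #######
        #######
        #######


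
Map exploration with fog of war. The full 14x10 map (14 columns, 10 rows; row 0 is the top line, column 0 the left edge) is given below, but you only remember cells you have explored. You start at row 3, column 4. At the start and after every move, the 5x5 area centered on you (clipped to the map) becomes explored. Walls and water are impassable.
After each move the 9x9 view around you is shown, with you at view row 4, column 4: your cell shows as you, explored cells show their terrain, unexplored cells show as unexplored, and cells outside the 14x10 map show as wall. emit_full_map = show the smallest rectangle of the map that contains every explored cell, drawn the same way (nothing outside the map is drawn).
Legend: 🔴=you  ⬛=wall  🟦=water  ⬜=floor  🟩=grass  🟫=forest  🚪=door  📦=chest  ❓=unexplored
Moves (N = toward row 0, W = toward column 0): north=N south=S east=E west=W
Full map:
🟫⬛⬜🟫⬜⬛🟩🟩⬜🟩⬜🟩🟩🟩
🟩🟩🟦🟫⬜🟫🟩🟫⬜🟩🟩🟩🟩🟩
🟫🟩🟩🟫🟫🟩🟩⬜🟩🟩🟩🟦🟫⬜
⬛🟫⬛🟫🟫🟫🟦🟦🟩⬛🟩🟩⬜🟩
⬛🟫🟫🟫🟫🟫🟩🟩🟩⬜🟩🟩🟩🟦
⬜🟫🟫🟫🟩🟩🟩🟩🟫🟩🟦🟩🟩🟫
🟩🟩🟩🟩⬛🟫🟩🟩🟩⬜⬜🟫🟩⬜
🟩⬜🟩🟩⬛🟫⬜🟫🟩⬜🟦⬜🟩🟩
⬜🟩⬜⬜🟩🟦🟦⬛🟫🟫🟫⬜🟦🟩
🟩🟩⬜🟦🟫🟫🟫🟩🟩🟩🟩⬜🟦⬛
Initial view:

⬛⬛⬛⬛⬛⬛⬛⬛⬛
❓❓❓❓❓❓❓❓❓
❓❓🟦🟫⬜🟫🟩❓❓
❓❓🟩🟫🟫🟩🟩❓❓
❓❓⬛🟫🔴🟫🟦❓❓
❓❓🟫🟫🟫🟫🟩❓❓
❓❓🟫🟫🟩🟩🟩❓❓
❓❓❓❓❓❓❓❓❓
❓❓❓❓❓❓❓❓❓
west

⬛⬛⬛⬛⬛⬛⬛⬛⬛
⬛❓❓❓❓❓❓❓❓
⬛❓🟩🟦🟫⬜🟫🟩❓
⬛❓🟩🟩🟫🟫🟩🟩❓
⬛❓🟫⬛🔴🟫🟫🟦❓
⬛❓🟫🟫🟫🟫🟫🟩❓
⬛❓🟫🟫🟫🟩🟩🟩❓
⬛❓❓❓❓❓❓❓❓
⬛❓❓❓❓❓❓❓❓

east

⬛⬛⬛⬛⬛⬛⬛⬛⬛
❓❓❓❓❓❓❓❓❓
❓🟩🟦🟫⬜🟫🟩❓❓
❓🟩🟩🟫🟫🟩🟩❓❓
❓🟫⬛🟫🔴🟫🟦❓❓
❓🟫🟫🟫🟫🟫🟩❓❓
❓🟫🟫🟫🟩🟩🟩❓❓
❓❓❓❓❓❓❓❓❓
❓❓❓❓❓❓❓❓❓

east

⬛⬛⬛⬛⬛⬛⬛⬛⬛
❓❓❓❓❓❓❓❓❓
🟩🟦🟫⬜🟫🟩🟫❓❓
🟩🟩🟫🟫🟩🟩⬜❓❓
🟫⬛🟫🟫🔴🟦🟦❓❓
🟫🟫🟫🟫🟫🟩🟩❓❓
🟫🟫🟫🟩🟩🟩🟩❓❓
❓❓❓❓❓❓❓❓❓
❓❓❓❓❓❓❓❓❓

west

⬛⬛⬛⬛⬛⬛⬛⬛⬛
❓❓❓❓❓❓❓❓❓
❓🟩🟦🟫⬜🟫🟩🟫❓
❓🟩🟩🟫🟫🟩🟩⬜❓
❓🟫⬛🟫🔴🟫🟦🟦❓
❓🟫🟫🟫🟫🟫🟩🟩❓
❓🟫🟫🟫🟩🟩🟩🟩❓
❓❓❓❓❓❓❓❓❓
❓❓❓❓❓❓❓❓❓

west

⬛⬛⬛⬛⬛⬛⬛⬛⬛
⬛❓❓❓❓❓❓❓❓
⬛❓🟩🟦🟫⬜🟫🟩🟫
⬛❓🟩🟩🟫🟫🟩🟩⬜
⬛❓🟫⬛🔴🟫🟫🟦🟦
⬛❓🟫🟫🟫🟫🟫🟩🟩
⬛❓🟫🟫🟫🟩🟩🟩🟩
⬛❓❓❓❓❓❓❓❓
⬛❓❓❓❓❓❓❓❓

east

⬛⬛⬛⬛⬛⬛⬛⬛⬛
❓❓❓❓❓❓❓❓❓
❓🟩🟦🟫⬜🟫🟩🟫❓
❓🟩🟩🟫🟫🟩🟩⬜❓
❓🟫⬛🟫🔴🟫🟦🟦❓
❓🟫🟫🟫🟫🟫🟩🟩❓
❓🟫🟫🟫🟩🟩🟩🟩❓
❓❓❓❓❓❓❓❓❓
❓❓❓❓❓❓❓❓❓

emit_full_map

🟩🟦🟫⬜🟫🟩🟫
🟩🟩🟫🟫🟩🟩⬜
🟫⬛🟫🔴🟫🟦🟦
🟫🟫🟫🟫🟫🟩🟩
🟫🟫🟫🟩🟩🟩🟩

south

❓❓❓❓❓❓❓❓❓
❓🟩🟦🟫⬜🟫🟩🟫❓
❓🟩🟩🟫🟫🟩🟩⬜❓
❓🟫⬛🟫🟫🟫🟦🟦❓
❓🟫🟫🟫🔴🟫🟩🟩❓
❓🟫🟫🟫🟩🟩🟩🟩❓
❓❓🟩🟩⬛🟫🟩❓❓
❓❓❓❓❓❓❓❓❓
❓❓❓❓❓❓❓❓❓

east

❓❓❓❓❓❓❓❓❓
🟩🟦🟫⬜🟫🟩🟫❓❓
🟩🟩🟫🟫🟩🟩⬜❓❓
🟫⬛🟫🟫🟫🟦🟦❓❓
🟫🟫🟫🟫🔴🟩🟩❓❓
🟫🟫🟫🟩🟩🟩🟩❓❓
❓🟩🟩⬛🟫🟩🟩❓❓
❓❓❓❓❓❓❓❓❓
❓❓❓❓❓❓❓❓❓

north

⬛⬛⬛⬛⬛⬛⬛⬛⬛
❓❓❓❓❓❓❓❓❓
🟩🟦🟫⬜🟫🟩🟫❓❓
🟩🟩🟫🟫🟩🟩⬜❓❓
🟫⬛🟫🟫🔴🟦🟦❓❓
🟫🟫🟫🟫🟫🟩🟩❓❓
🟫🟫🟫🟩🟩🟩🟩❓❓
❓🟩🟩⬛🟫🟩🟩❓❓
❓❓❓❓❓❓❓❓❓

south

❓❓❓❓❓❓❓❓❓
🟩🟦🟫⬜🟫🟩🟫❓❓
🟩🟩🟫🟫🟩🟩⬜❓❓
🟫⬛🟫🟫🟫🟦🟦❓❓
🟫🟫🟫🟫🔴🟩🟩❓❓
🟫🟫🟫🟩🟩🟩🟩❓❓
❓🟩🟩⬛🟫🟩🟩❓❓
❓❓❓❓❓❓❓❓❓
❓❓❓❓❓❓❓❓❓

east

❓❓❓❓❓❓❓❓❓
🟦🟫⬜🟫🟩🟫❓❓❓
🟩🟫🟫🟩🟩⬜🟩❓❓
⬛🟫🟫🟫🟦🟦🟩❓❓
🟫🟫🟫🟫🔴🟩🟩❓❓
🟫🟫🟩🟩🟩🟩🟫❓❓
🟩🟩⬛🟫🟩🟩🟩❓❓
❓❓❓❓❓❓❓❓❓
❓❓❓❓❓❓❓❓❓

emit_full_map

🟩🟦🟫⬜🟫🟩🟫❓
🟩🟩🟫🟫🟩🟩⬜🟩
🟫⬛🟫🟫🟫🟦🟦🟩
🟫🟫🟫🟫🟫🔴🟩🟩
🟫🟫🟫🟩🟩🟩🟩🟫
❓🟩🟩⬛🟫🟩🟩🟩


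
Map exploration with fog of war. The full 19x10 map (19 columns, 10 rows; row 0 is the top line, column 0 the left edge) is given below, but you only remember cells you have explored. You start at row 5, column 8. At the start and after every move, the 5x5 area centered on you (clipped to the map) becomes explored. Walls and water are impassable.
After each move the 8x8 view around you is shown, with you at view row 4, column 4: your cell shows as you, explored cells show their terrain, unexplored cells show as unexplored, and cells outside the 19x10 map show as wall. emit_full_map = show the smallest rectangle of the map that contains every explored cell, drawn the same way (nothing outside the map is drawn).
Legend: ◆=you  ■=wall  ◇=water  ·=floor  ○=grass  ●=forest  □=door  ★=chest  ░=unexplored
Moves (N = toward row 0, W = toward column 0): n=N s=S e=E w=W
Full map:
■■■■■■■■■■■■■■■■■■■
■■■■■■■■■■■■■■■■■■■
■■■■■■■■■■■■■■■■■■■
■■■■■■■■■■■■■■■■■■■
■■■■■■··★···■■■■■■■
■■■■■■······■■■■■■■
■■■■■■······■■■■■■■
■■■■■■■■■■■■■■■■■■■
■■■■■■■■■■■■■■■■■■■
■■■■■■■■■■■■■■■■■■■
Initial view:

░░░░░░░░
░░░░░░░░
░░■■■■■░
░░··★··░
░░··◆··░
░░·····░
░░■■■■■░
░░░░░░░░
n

░░░░░░░░
░░░░░░░░
░░■■■■■░
░░■■■■■░
░░··◆··░
░░·····░
░░·····░
░░■■■■■░

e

░░░░░░░░
░░░░░░░░
░■■■■■■░
░■■■■■■░
░··★◆··░
░······░
░······░
░■■■■■░░

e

░░░░░░░░
░░░░░░░░
■■■■■■■░
■■■■■■■░
··★·◆·■░
······■░
······■░
■■■■■░░░

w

░░░░░░░░
░░░░░░░░
░■■■■■■■
░■■■■■■■
░··★◆··■
░······■
░······■
░■■■■■░░

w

░░░░░░░░
░░░░░░░░
░░■■■■■■
░░■■■■■■
░░··◆···
░░······
░░······
░░■■■■■░

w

░░░░░░░░
░░░░░░░░
░░■■■■■■
░░■■■■■■
░░■·◆★··
░░■·····
░░■·····
░░░■■■■■

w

░░░░░░░░
░░░░░░░░
░░■■■■■■
░░■■■■■■
░░■■◆·★·
░░■■····
░░■■····
░░░░■■■■

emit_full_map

■■■■■■■■■
■■■■■■■■■
■■◆·★···■
■■······■
■■······■
░░■■■■■░░

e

░░░░░░░░
░░░░░░░░
░■■■■■■■
░■■■■■■■
░■■·◆★··
░■■·····
░■■·····
░░░■■■■■

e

░░░░░░░░
░░░░░░░░
■■■■■■■■
■■■■■■■■
■■··◆···
■■······
■■······
░░■■■■■░

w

░░░░░░░░
░░░░░░░░
░■■■■■■■
░■■■■■■■
░■■·◆★··
░■■·····
░■■·····
░░░■■■■■

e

░░░░░░░░
░░░░░░░░
■■■■■■■■
■■■■■■■■
■■··◆···
■■······
■■······
░░■■■■■░

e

░░░░░░░░
░░░░░░░░
■■■■■■■■
■■■■■■■■
■··★◆··■
■······■
■······■
░■■■■■░░

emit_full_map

■■■■■■■■■
■■■■■■■■■
■■··★◆··■
■■······■
■■······■
░░■■■■■░░


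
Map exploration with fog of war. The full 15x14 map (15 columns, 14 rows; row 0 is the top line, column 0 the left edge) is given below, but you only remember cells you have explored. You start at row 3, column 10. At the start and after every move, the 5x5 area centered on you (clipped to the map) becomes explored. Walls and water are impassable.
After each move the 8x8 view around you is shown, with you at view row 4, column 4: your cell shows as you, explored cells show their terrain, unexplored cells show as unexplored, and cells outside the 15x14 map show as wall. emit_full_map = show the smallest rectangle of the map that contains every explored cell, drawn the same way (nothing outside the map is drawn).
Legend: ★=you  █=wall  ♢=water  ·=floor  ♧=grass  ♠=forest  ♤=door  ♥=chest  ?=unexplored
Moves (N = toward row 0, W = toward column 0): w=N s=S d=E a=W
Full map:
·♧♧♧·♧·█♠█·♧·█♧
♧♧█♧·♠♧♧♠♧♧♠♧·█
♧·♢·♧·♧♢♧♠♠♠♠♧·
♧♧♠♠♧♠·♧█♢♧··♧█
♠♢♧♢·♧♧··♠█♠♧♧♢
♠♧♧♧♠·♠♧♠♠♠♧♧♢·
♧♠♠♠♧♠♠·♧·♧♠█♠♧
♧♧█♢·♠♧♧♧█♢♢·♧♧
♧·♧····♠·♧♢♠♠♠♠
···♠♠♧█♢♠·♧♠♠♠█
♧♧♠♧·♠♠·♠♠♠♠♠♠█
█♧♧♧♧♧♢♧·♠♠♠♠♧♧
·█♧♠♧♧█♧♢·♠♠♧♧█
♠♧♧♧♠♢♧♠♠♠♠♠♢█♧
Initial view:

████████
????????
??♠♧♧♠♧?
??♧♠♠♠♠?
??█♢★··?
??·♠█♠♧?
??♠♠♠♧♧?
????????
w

████████
████████
??♠█·♧·?
??♠♧♧♠♧?
??♧♠★♠♠?
??█♢♧··?
??·♠█♠♧?
??♠♠♠♧♧?

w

████████
████████
████████
??♠█·♧·?
??♠♧★♠♧?
??♧♠♠♠♠?
??█♢♧··?
??·♠█♠♧?

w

████████
████████
████████
████████
??♠█★♧·?
??♠♧♧♠♧?
??♧♠♠♠♠?
??█♢♧··?

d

████████
████████
████████
████████
?♠█·★·█?
?♠♧♧♠♧·?
?♧♠♠♠♠♧?
?█♢♧··??

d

████████
████████
████████
████████
♠█·♧★█♧█
♠♧♧♠♧·██
♧♠♠♠♠♧·█
█♢♧··??█

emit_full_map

♠█·♧★█♧
♠♧♧♠♧·█
♧♠♠♠♠♧·
█♢♧··??
·♠█♠♧??
♠♠♠♧♧??

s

████████
████████
████████
♠█·♧·█♧█
♠♧♧♠★·██
♧♠♠♠♠♧·█
█♢♧··♧██
·♠█♠♧??█

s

████████
████████
♠█·♧·█♧█
♠♧♧♠♧·██
♧♠♠♠★♧·█
█♢♧··♧██
·♠█♠♧♧♢█
♠♠♠♧♧??█

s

████████
♠█·♧·█♧█
♠♧♧♠♧·██
♧♠♠♠♠♧·█
█♢♧·★♧██
·♠█♠♧♧♢█
♠♠♠♧♧♢·█
???????█

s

♠█·♧·█♧█
♠♧♧♠♧·██
♧♠♠♠♠♧·█
█♢♧··♧██
·♠█♠★♧♢█
♠♠♠♧♧♢·█
??♧♠█♠♧█
???????█

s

♠♧♧♠♧·██
♧♠♠♠♠♧·█
█♢♧··♧██
·♠█♠♧♧♢█
♠♠♠♧★♢·█
??♧♠█♠♧█
??♢♢·♧♧█
???????█

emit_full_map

♠█·♧·█♧
♠♧♧♠♧·█
♧♠♠♠♠♧·
█♢♧··♧█
·♠█♠♧♧♢
♠♠♠♧★♢·
??♧♠█♠♧
??♢♢·♧♧

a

?♠♧♧♠♧·█
?♧♠♠♠♠♧·
?█♢♧··♧█
?·♠█♠♧♧♢
?♠♠♠★♧♢·
??·♧♠█♠♧
??█♢♢·♧♧
????????

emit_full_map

♠█·♧·█♧
♠♧♧♠♧·█
♧♠♠♠♠♧·
█♢♧··♧█
·♠█♠♧♧♢
♠♠♠★♧♢·
?·♧♠█♠♧
?█♢♢·♧♧


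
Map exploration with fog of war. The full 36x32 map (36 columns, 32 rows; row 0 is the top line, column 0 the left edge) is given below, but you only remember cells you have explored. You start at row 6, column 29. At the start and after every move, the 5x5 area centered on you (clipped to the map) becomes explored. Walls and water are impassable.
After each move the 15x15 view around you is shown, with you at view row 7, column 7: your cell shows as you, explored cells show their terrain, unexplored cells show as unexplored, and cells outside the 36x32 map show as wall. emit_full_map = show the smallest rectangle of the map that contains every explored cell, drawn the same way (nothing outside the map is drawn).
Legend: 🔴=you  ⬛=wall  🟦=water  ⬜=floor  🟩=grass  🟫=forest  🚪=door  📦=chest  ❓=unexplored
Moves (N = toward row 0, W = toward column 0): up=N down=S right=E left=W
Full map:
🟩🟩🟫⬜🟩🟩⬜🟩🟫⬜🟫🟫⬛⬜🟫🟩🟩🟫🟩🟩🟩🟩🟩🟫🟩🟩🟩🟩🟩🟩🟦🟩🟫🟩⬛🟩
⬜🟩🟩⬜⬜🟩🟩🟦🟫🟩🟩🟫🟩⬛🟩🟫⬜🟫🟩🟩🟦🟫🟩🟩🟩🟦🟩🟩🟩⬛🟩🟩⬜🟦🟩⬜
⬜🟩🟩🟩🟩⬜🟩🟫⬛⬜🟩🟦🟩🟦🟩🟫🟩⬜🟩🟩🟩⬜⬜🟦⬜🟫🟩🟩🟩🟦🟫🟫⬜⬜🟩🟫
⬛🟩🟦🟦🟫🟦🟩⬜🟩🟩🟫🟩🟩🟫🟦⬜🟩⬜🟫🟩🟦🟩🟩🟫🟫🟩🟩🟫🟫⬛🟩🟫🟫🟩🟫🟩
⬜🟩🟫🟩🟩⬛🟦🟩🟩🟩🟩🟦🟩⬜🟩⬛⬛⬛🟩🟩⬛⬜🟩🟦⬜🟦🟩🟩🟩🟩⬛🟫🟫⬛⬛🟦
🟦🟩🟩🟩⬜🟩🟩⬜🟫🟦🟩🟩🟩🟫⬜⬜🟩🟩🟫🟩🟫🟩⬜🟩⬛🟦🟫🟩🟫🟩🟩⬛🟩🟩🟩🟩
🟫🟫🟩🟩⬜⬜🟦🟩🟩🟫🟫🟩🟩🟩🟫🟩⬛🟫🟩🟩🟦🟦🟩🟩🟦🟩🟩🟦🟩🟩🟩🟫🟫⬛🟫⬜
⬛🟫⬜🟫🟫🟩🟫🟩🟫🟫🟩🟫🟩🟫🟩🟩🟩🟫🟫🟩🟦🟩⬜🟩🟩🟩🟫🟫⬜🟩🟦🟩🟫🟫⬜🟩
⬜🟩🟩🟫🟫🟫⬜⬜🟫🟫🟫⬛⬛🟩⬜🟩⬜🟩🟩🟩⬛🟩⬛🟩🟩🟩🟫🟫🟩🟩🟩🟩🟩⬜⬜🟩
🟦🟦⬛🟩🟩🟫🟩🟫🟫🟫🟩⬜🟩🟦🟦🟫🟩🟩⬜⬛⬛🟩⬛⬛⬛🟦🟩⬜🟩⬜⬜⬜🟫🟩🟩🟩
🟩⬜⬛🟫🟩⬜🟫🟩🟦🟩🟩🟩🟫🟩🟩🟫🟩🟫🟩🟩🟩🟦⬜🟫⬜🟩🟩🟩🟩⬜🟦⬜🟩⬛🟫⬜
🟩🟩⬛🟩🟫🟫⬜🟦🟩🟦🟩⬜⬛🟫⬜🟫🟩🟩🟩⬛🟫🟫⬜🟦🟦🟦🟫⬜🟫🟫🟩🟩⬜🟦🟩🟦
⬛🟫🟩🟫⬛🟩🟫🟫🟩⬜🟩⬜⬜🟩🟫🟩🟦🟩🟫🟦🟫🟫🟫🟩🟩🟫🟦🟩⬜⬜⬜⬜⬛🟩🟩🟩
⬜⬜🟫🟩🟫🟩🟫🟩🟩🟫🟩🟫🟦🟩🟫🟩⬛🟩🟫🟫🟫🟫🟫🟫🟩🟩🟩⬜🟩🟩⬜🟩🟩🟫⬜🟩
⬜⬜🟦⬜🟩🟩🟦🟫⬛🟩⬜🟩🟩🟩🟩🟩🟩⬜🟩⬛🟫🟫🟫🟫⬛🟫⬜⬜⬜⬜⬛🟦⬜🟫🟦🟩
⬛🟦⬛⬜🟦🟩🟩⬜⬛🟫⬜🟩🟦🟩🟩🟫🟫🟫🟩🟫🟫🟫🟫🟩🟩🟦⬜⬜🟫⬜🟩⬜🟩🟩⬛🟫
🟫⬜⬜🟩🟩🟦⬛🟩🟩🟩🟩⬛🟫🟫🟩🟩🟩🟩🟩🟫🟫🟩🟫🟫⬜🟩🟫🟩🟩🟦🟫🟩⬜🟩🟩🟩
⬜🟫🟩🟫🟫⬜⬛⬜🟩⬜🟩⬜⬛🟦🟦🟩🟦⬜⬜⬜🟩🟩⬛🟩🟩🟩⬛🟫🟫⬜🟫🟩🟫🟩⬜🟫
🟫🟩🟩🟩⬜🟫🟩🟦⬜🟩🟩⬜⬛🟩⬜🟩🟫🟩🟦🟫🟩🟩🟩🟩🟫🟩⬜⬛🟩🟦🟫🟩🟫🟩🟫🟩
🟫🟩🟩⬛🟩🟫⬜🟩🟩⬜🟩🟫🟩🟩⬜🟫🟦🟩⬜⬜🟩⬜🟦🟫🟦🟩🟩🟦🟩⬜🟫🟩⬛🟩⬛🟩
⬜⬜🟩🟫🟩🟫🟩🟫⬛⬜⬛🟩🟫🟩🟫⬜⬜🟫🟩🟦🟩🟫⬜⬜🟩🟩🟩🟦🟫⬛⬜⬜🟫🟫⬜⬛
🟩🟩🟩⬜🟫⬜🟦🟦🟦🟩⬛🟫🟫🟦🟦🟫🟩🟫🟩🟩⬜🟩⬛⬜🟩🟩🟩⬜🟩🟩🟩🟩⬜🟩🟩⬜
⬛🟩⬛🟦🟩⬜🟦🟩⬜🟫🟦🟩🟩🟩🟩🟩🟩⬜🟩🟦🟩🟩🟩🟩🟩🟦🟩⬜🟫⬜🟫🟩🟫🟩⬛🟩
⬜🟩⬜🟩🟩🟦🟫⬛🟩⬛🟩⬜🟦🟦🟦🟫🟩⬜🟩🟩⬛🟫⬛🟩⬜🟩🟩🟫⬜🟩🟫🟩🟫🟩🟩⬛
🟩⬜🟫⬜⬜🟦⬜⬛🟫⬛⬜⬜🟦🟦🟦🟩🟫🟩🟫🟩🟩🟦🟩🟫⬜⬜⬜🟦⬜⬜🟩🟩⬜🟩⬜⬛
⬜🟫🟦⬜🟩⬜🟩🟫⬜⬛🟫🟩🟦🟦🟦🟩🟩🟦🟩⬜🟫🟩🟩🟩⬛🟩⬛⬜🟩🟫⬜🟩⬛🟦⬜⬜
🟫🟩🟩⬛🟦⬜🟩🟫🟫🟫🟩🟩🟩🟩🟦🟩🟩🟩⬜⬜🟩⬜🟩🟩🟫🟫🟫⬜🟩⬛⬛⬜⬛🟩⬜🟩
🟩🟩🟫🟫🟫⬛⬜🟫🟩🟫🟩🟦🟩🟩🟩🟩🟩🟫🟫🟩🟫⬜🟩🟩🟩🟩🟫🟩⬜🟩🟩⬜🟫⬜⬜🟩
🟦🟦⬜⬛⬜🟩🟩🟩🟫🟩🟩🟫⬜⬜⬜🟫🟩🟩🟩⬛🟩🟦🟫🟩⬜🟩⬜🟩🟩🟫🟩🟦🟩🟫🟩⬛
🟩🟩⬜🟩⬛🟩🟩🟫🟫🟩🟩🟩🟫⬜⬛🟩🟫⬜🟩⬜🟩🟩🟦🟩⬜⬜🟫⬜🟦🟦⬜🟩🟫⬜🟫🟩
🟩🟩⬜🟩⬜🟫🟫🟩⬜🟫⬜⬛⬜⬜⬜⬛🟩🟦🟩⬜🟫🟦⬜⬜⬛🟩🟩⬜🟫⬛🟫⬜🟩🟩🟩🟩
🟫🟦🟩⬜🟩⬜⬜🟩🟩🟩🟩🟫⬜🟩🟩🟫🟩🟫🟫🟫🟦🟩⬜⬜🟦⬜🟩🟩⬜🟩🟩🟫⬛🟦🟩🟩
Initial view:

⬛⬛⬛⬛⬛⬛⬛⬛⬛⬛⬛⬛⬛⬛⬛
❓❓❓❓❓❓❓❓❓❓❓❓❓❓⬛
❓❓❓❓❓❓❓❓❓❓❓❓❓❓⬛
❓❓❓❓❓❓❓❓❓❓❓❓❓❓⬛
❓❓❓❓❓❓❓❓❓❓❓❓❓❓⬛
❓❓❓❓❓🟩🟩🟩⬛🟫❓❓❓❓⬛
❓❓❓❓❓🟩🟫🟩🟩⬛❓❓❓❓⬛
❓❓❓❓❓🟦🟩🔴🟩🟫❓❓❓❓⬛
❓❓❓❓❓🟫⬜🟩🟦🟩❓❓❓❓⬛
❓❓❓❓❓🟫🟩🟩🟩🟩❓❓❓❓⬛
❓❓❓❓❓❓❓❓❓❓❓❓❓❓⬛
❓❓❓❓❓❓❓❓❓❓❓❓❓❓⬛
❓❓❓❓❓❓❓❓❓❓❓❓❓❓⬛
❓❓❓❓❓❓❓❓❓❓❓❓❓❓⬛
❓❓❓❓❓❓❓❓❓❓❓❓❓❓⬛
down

❓❓❓❓❓❓❓❓❓❓❓❓❓❓⬛
❓❓❓❓❓❓❓❓❓❓❓❓❓❓⬛
❓❓❓❓❓❓❓❓❓❓❓❓❓❓⬛
❓❓❓❓❓❓❓❓❓❓❓❓❓❓⬛
❓❓❓❓❓🟩🟩🟩⬛🟫❓❓❓❓⬛
❓❓❓❓❓🟩🟫🟩🟩⬛❓❓❓❓⬛
❓❓❓❓❓🟦🟩🟩🟩🟫❓❓❓❓⬛
❓❓❓❓❓🟫⬜🔴🟦🟩❓❓❓❓⬛
❓❓❓❓❓🟫🟩🟩🟩🟩❓❓❓❓⬛
❓❓❓❓❓⬜🟩⬜⬜⬜❓❓❓❓⬛
❓❓❓❓❓❓❓❓❓❓❓❓❓❓⬛
❓❓❓❓❓❓❓❓❓❓❓❓❓❓⬛
❓❓❓❓❓❓❓❓❓❓❓❓❓❓⬛
❓❓❓❓❓❓❓❓❓❓❓❓❓❓⬛
❓❓❓❓❓❓❓❓❓❓❓❓❓❓⬛

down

❓❓❓❓❓❓❓❓❓❓❓❓❓❓⬛
❓❓❓❓❓❓❓❓❓❓❓❓❓❓⬛
❓❓❓❓❓❓❓❓❓❓❓❓❓❓⬛
❓❓❓❓❓🟩🟩🟩⬛🟫❓❓❓❓⬛
❓❓❓❓❓🟩🟫🟩🟩⬛❓❓❓❓⬛
❓❓❓❓❓🟦🟩🟩🟩🟫❓❓❓❓⬛
❓❓❓❓❓🟫⬜🟩🟦🟩❓❓❓❓⬛
❓❓❓❓❓🟫🟩🔴🟩🟩❓❓❓❓⬛
❓❓❓❓❓⬜🟩⬜⬜⬜❓❓❓❓⬛
❓❓❓❓❓🟩🟩⬜🟦⬜❓❓❓❓⬛
❓❓❓❓❓❓❓❓❓❓❓❓❓❓⬛
❓❓❓❓❓❓❓❓❓❓❓❓❓❓⬛
❓❓❓❓❓❓❓❓❓❓❓❓❓❓⬛
❓❓❓❓❓❓❓❓❓❓❓❓❓❓⬛
❓❓❓❓❓❓❓❓❓❓❓❓❓❓⬛

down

❓❓❓❓❓❓❓❓❓❓❓❓❓❓⬛
❓❓❓❓❓❓❓❓❓❓❓❓❓❓⬛
❓❓❓❓❓🟩🟩🟩⬛🟫❓❓❓❓⬛
❓❓❓❓❓🟩🟫🟩🟩⬛❓❓❓❓⬛
❓❓❓❓❓🟦🟩🟩🟩🟫❓❓❓❓⬛
❓❓❓❓❓🟫⬜🟩🟦🟩❓❓❓❓⬛
❓❓❓❓❓🟫🟩🟩🟩🟩❓❓❓❓⬛
❓❓❓❓❓⬜🟩🔴⬜⬜❓❓❓❓⬛
❓❓❓❓❓🟩🟩⬜🟦⬜❓❓❓❓⬛
❓❓❓❓❓⬜🟫🟫🟩🟩❓❓❓❓⬛
❓❓❓❓❓❓❓❓❓❓❓❓❓❓⬛
❓❓❓❓❓❓❓❓❓❓❓❓❓❓⬛
❓❓❓❓❓❓❓❓❓❓❓❓❓❓⬛
❓❓❓❓❓❓❓❓❓❓❓❓❓❓⬛
❓❓❓❓❓❓❓❓❓❓❓❓❓❓⬛

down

❓❓❓❓❓❓❓❓❓❓❓❓❓❓⬛
❓❓❓❓❓🟩🟩🟩⬛🟫❓❓❓❓⬛
❓❓❓❓❓🟩🟫🟩🟩⬛❓❓❓❓⬛
❓❓❓❓❓🟦🟩🟩🟩🟫❓❓❓❓⬛
❓❓❓❓❓🟫⬜🟩🟦🟩❓❓❓❓⬛
❓❓❓❓❓🟫🟩🟩🟩🟩❓❓❓❓⬛
❓❓❓❓❓⬜🟩⬜⬜⬜❓❓❓❓⬛
❓❓❓❓❓🟩🟩🔴🟦⬜❓❓❓❓⬛
❓❓❓❓❓⬜🟫🟫🟩🟩❓❓❓❓⬛
❓❓❓❓❓🟩⬜⬜⬜⬜❓❓❓❓⬛
❓❓❓❓❓❓❓❓❓❓❓❓❓❓⬛
❓❓❓❓❓❓❓❓❓❓❓❓❓❓⬛
❓❓❓❓❓❓❓❓❓❓❓❓❓❓⬛
❓❓❓❓❓❓❓❓❓❓❓❓❓❓⬛
❓❓❓❓❓❓❓❓❓❓❓❓❓❓⬛

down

❓❓❓❓❓🟩🟩🟩⬛🟫❓❓❓❓⬛
❓❓❓❓❓🟩🟫🟩🟩⬛❓❓❓❓⬛
❓❓❓❓❓🟦🟩🟩🟩🟫❓❓❓❓⬛
❓❓❓❓❓🟫⬜🟩🟦🟩❓❓❓❓⬛
❓❓❓❓❓🟫🟩🟩🟩🟩❓❓❓❓⬛
❓❓❓❓❓⬜🟩⬜⬜⬜❓❓❓❓⬛
❓❓❓❓❓🟩🟩⬜🟦⬜❓❓❓❓⬛
❓❓❓❓❓⬜🟫🔴🟩🟩❓❓❓❓⬛
❓❓❓❓❓🟩⬜⬜⬜⬜❓❓❓❓⬛
❓❓❓❓❓⬜🟩🟩⬜🟩❓❓❓❓⬛
❓❓❓❓❓❓❓❓❓❓❓❓❓❓⬛
❓❓❓❓❓❓❓❓❓❓❓❓❓❓⬛
❓❓❓❓❓❓❓❓❓❓❓❓❓❓⬛
❓❓❓❓❓❓❓❓❓❓❓❓❓❓⬛
❓❓❓❓❓❓❓❓❓❓❓❓❓❓⬛

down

❓❓❓❓❓🟩🟫🟩🟩⬛❓❓❓❓⬛
❓❓❓❓❓🟦🟩🟩🟩🟫❓❓❓❓⬛
❓❓❓❓❓🟫⬜🟩🟦🟩❓❓❓❓⬛
❓❓❓❓❓🟫🟩🟩🟩🟩❓❓❓❓⬛
❓❓❓❓❓⬜🟩⬜⬜⬜❓❓❓❓⬛
❓❓❓❓❓🟩🟩⬜🟦⬜❓❓❓❓⬛
❓❓❓❓❓⬜🟫🟫🟩🟩❓❓❓❓⬛
❓❓❓❓❓🟩⬜🔴⬜⬜❓❓❓❓⬛
❓❓❓❓❓⬜🟩🟩⬜🟩❓❓❓❓⬛
❓❓❓❓❓⬜⬜⬜⬛🟦❓❓❓❓⬛
❓❓❓❓❓❓❓❓❓❓❓❓❓❓⬛
❓❓❓❓❓❓❓❓❓❓❓❓❓❓⬛
❓❓❓❓❓❓❓❓❓❓❓❓❓❓⬛
❓❓❓❓❓❓❓❓❓❓❓❓❓❓⬛
❓❓❓❓❓❓❓❓❓❓❓❓❓❓⬛

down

❓❓❓❓❓🟦🟩🟩🟩🟫❓❓❓❓⬛
❓❓❓❓❓🟫⬜🟩🟦🟩❓❓❓❓⬛
❓❓❓❓❓🟫🟩🟩🟩🟩❓❓❓❓⬛
❓❓❓❓❓⬜🟩⬜⬜⬜❓❓❓❓⬛
❓❓❓❓❓🟩🟩⬜🟦⬜❓❓❓❓⬛
❓❓❓❓❓⬜🟫🟫🟩🟩❓❓❓❓⬛
❓❓❓❓❓🟩⬜⬜⬜⬜❓❓❓❓⬛
❓❓❓❓❓⬜🟩🔴⬜🟩❓❓❓❓⬛
❓❓❓❓❓⬜⬜⬜⬛🟦❓❓❓❓⬛
❓❓❓❓❓⬜🟫⬜🟩⬜❓❓❓❓⬛
❓❓❓❓❓❓❓❓❓❓❓❓❓❓⬛
❓❓❓❓❓❓❓❓❓❓❓❓❓❓⬛
❓❓❓❓❓❓❓❓❓❓❓❓❓❓⬛
❓❓❓❓❓❓❓❓❓❓❓❓❓❓⬛
❓❓❓❓❓❓❓❓❓❓❓❓❓❓⬛

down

❓❓❓❓❓🟫⬜🟩🟦🟩❓❓❓❓⬛
❓❓❓❓❓🟫🟩🟩🟩🟩❓❓❓❓⬛
❓❓❓❓❓⬜🟩⬜⬜⬜❓❓❓❓⬛
❓❓❓❓❓🟩🟩⬜🟦⬜❓❓❓❓⬛
❓❓❓❓❓⬜🟫🟫🟩🟩❓❓❓❓⬛
❓❓❓❓❓🟩⬜⬜⬜⬜❓❓❓❓⬛
❓❓❓❓❓⬜🟩🟩⬜🟩❓❓❓❓⬛
❓❓❓❓❓⬜⬜🔴⬛🟦❓❓❓❓⬛
❓❓❓❓❓⬜🟫⬜🟩⬜❓❓❓❓⬛
❓❓❓❓❓🟩🟩🟦🟫🟩❓❓❓❓⬛
❓❓❓❓❓❓❓❓❓❓❓❓❓❓⬛
❓❓❓❓❓❓❓❓❓❓❓❓❓❓⬛
❓❓❓❓❓❓❓❓❓❓❓❓❓❓⬛
❓❓❓❓❓❓❓❓❓❓❓❓❓❓⬛
❓❓❓❓❓❓❓❓❓❓❓❓❓❓⬛

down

❓❓❓❓❓🟫🟩🟩🟩🟩❓❓❓❓⬛
❓❓❓❓❓⬜🟩⬜⬜⬜❓❓❓❓⬛
❓❓❓❓❓🟩🟩⬜🟦⬜❓❓❓❓⬛
❓❓❓❓❓⬜🟫🟫🟩🟩❓❓❓❓⬛
❓❓❓❓❓🟩⬜⬜⬜⬜❓❓❓❓⬛
❓❓❓❓❓⬜🟩🟩⬜🟩❓❓❓❓⬛
❓❓❓❓❓⬜⬜⬜⬛🟦❓❓❓❓⬛
❓❓❓❓❓⬜🟫🔴🟩⬜❓❓❓❓⬛
❓❓❓❓❓🟩🟩🟦🟫🟩❓❓❓❓⬛
❓❓❓❓❓🟫🟫⬜🟫🟩❓❓❓❓⬛
❓❓❓❓❓❓❓❓❓❓❓❓❓❓⬛
❓❓❓❓❓❓❓❓❓❓❓❓❓❓⬛
❓❓❓❓❓❓❓❓❓❓❓❓❓❓⬛
❓❓❓❓❓❓❓❓❓❓❓❓❓❓⬛
❓❓❓❓❓❓❓❓❓❓❓❓❓❓⬛

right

❓❓❓❓🟫🟩🟩🟩🟩❓❓❓❓⬛⬛
❓❓❓❓⬜🟩⬜⬜⬜❓❓❓❓⬛⬛
❓❓❓❓🟩🟩⬜🟦⬜❓❓❓❓⬛⬛
❓❓❓❓⬜🟫🟫🟩🟩❓❓❓❓⬛⬛
❓❓❓❓🟩⬜⬜⬜⬜❓❓❓❓⬛⬛
❓❓❓❓⬜🟩🟩⬜🟩🟩❓❓❓⬛⬛
❓❓❓❓⬜⬜⬜⬛🟦⬜❓❓❓⬛⬛
❓❓❓❓⬜🟫⬜🔴⬜🟩❓❓❓⬛⬛
❓❓❓❓🟩🟩🟦🟫🟩⬜❓❓❓⬛⬛
❓❓❓❓🟫🟫⬜🟫🟩🟫❓❓❓⬛⬛
❓❓❓❓❓❓❓❓❓❓❓❓❓⬛⬛
❓❓❓❓❓❓❓❓❓❓❓❓❓⬛⬛
❓❓❓❓❓❓❓❓❓❓❓❓❓⬛⬛
❓❓❓❓❓❓❓❓❓❓❓❓❓⬛⬛
❓❓❓❓❓❓❓❓❓❓❓❓❓⬛⬛

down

❓❓❓❓⬜🟩⬜⬜⬜❓❓❓❓⬛⬛
❓❓❓❓🟩🟩⬜🟦⬜❓❓❓❓⬛⬛
❓❓❓❓⬜🟫🟫🟩🟩❓❓❓❓⬛⬛
❓❓❓❓🟩⬜⬜⬜⬜❓❓❓❓⬛⬛
❓❓❓❓⬜🟩🟩⬜🟩🟩❓❓❓⬛⬛
❓❓❓❓⬜⬜⬜⬛🟦⬜❓❓❓⬛⬛
❓❓❓❓⬜🟫⬜🟩⬜🟩❓❓❓⬛⬛
❓❓❓❓🟩🟩🟦🔴🟩⬜❓❓❓⬛⬛
❓❓❓❓🟫🟫⬜🟫🟩🟫❓❓❓⬛⬛
❓❓❓❓❓🟩🟦🟫🟩🟫❓❓❓⬛⬛
❓❓❓❓❓❓❓❓❓❓❓❓❓⬛⬛
❓❓❓❓❓❓❓❓❓❓❓❓❓⬛⬛
❓❓❓❓❓❓❓❓❓❓❓❓❓⬛⬛
❓❓❓❓❓❓❓❓❓❓❓❓❓⬛⬛
❓❓❓❓❓❓❓❓❓❓❓❓❓⬛⬛

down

❓❓❓❓🟩🟩⬜🟦⬜❓❓❓❓⬛⬛
❓❓❓❓⬜🟫🟫🟩🟩❓❓❓❓⬛⬛
❓❓❓❓🟩⬜⬜⬜⬜❓❓❓❓⬛⬛
❓❓❓❓⬜🟩🟩⬜🟩🟩❓❓❓⬛⬛
❓❓❓❓⬜⬜⬜⬛🟦⬜❓❓❓⬛⬛
❓❓❓❓⬜🟫⬜🟩⬜🟩❓❓❓⬛⬛
❓❓❓❓🟩🟩🟦🟫🟩⬜❓❓❓⬛⬛
❓❓❓❓🟫🟫⬜🔴🟩🟫❓❓❓⬛⬛
❓❓❓❓❓🟩🟦🟫🟩🟫❓❓❓⬛⬛
❓❓❓❓❓🟩⬜🟫🟩⬛❓❓❓⬛⬛
❓❓❓❓❓❓❓❓❓❓❓❓❓⬛⬛
❓❓❓❓❓❓❓❓❓❓❓❓❓⬛⬛
❓❓❓❓❓❓❓❓❓❓❓❓❓⬛⬛
❓❓❓❓❓❓❓❓❓❓❓❓❓⬛⬛
❓❓❓❓❓❓❓❓❓❓❓❓❓⬛⬛

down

❓❓❓❓⬜🟫🟫🟩🟩❓❓❓❓⬛⬛
❓❓❓❓🟩⬜⬜⬜⬜❓❓❓❓⬛⬛
❓❓❓❓⬜🟩🟩⬜🟩🟩❓❓❓⬛⬛
❓❓❓❓⬜⬜⬜⬛🟦⬜❓❓❓⬛⬛
❓❓❓❓⬜🟫⬜🟩⬜🟩❓❓❓⬛⬛
❓❓❓❓🟩🟩🟦🟫🟩⬜❓❓❓⬛⬛
❓❓❓❓🟫🟫⬜🟫🟩🟫❓❓❓⬛⬛
❓❓❓❓❓🟩🟦🔴🟩🟫❓❓❓⬛⬛
❓❓❓❓❓🟩⬜🟫🟩⬛❓❓❓⬛⬛
❓❓❓❓❓🟫⬛⬜⬜🟫❓❓❓⬛⬛
❓❓❓❓❓❓❓❓❓❓❓❓❓⬛⬛
❓❓❓❓❓❓❓❓❓❓❓❓❓⬛⬛
❓❓❓❓❓❓❓❓❓❓❓❓❓⬛⬛
❓❓❓❓❓❓❓❓❓❓❓❓❓⬛⬛
❓❓❓❓❓❓❓❓❓❓❓❓❓⬛⬛

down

❓❓❓❓🟩⬜⬜⬜⬜❓❓❓❓⬛⬛
❓❓❓❓⬜🟩🟩⬜🟩🟩❓❓❓⬛⬛
❓❓❓❓⬜⬜⬜⬛🟦⬜❓❓❓⬛⬛
❓❓❓❓⬜🟫⬜🟩⬜🟩❓❓❓⬛⬛
❓❓❓❓🟩🟩🟦🟫🟩⬜❓❓❓⬛⬛
❓❓❓❓🟫🟫⬜🟫🟩🟫❓❓❓⬛⬛
❓❓❓❓❓🟩🟦🟫🟩🟫❓❓❓⬛⬛
❓❓❓❓❓🟩⬜🔴🟩⬛❓❓❓⬛⬛
❓❓❓❓❓🟫⬛⬜⬜🟫❓❓❓⬛⬛
❓❓❓❓❓🟩🟩🟩🟩⬜❓❓❓⬛⬛
❓❓❓❓❓❓❓❓❓❓❓❓❓⬛⬛
❓❓❓❓❓❓❓❓❓❓❓❓❓⬛⬛
❓❓❓❓❓❓❓❓❓❓❓❓❓⬛⬛
❓❓❓❓❓❓❓❓❓❓❓❓❓⬛⬛
❓❓❓❓❓❓❓❓❓❓❓❓❓⬛⬛

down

❓❓❓❓⬜🟩🟩⬜🟩🟩❓❓❓⬛⬛
❓❓❓❓⬜⬜⬜⬛🟦⬜❓❓❓⬛⬛
❓❓❓❓⬜🟫⬜🟩⬜🟩❓❓❓⬛⬛
❓❓❓❓🟩🟩🟦🟫🟩⬜❓❓❓⬛⬛
❓❓❓❓🟫🟫⬜🟫🟩🟫❓❓❓⬛⬛
❓❓❓❓❓🟩🟦🟫🟩🟫❓❓❓⬛⬛
❓❓❓❓❓🟩⬜🟫🟩⬛❓❓❓⬛⬛
❓❓❓❓❓🟫⬛🔴⬜🟫❓❓❓⬛⬛
❓❓❓❓❓🟩🟩🟩🟩⬜❓❓❓⬛⬛
❓❓❓❓❓🟫⬜🟫🟩🟫❓❓❓⬛⬛
❓❓❓❓❓❓❓❓❓❓❓❓❓⬛⬛
❓❓❓❓❓❓❓❓❓❓❓❓❓⬛⬛
❓❓❓❓❓❓❓❓❓❓❓❓❓⬛⬛
❓❓❓❓❓❓❓❓❓❓❓❓❓⬛⬛
❓❓❓❓❓❓❓❓❓❓❓❓❓⬛⬛

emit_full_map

🟩🟩🟩⬛🟫❓
🟩🟫🟩🟩⬛❓
🟦🟩🟩🟩🟫❓
🟫⬜🟩🟦🟩❓
🟫🟩🟩🟩🟩❓
⬜🟩⬜⬜⬜❓
🟩🟩⬜🟦⬜❓
⬜🟫🟫🟩🟩❓
🟩⬜⬜⬜⬜❓
⬜🟩🟩⬜🟩🟩
⬜⬜⬜⬛🟦⬜
⬜🟫⬜🟩⬜🟩
🟩🟩🟦🟫🟩⬜
🟫🟫⬜🟫🟩🟫
❓🟩🟦🟫🟩🟫
❓🟩⬜🟫🟩⬛
❓🟫⬛🔴⬜🟫
❓🟩🟩🟩🟩⬜
❓🟫⬜🟫🟩🟫

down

❓❓❓❓⬜⬜⬜⬛🟦⬜❓❓❓⬛⬛
❓❓❓❓⬜🟫⬜🟩⬜🟩❓❓❓⬛⬛
❓❓❓❓🟩🟩🟦🟫🟩⬜❓❓❓⬛⬛
❓❓❓❓🟫🟫⬜🟫🟩🟫❓❓❓⬛⬛
❓❓❓❓❓🟩🟦🟫🟩🟫❓❓❓⬛⬛
❓❓❓❓❓🟩⬜🟫🟩⬛❓❓❓⬛⬛
❓❓❓❓❓🟫⬛⬜⬜🟫❓❓❓⬛⬛
❓❓❓❓❓🟩🟩🔴🟩⬜❓❓❓⬛⬛
❓❓❓❓❓🟫⬜🟫🟩🟫❓❓❓⬛⬛
❓❓❓❓❓⬜🟩🟫🟩🟫❓❓❓⬛⬛
❓❓❓❓❓❓❓❓❓❓❓❓❓⬛⬛
❓❓❓❓❓❓❓❓❓❓❓❓❓⬛⬛
❓❓❓❓❓❓❓❓❓❓❓❓❓⬛⬛
❓❓❓❓❓❓❓❓❓❓❓❓❓⬛⬛
❓❓❓❓❓❓❓❓❓❓❓❓❓⬛⬛

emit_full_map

🟩🟩🟩⬛🟫❓
🟩🟫🟩🟩⬛❓
🟦🟩🟩🟩🟫❓
🟫⬜🟩🟦🟩❓
🟫🟩🟩🟩🟩❓
⬜🟩⬜⬜⬜❓
🟩🟩⬜🟦⬜❓
⬜🟫🟫🟩🟩❓
🟩⬜⬜⬜⬜❓
⬜🟩🟩⬜🟩🟩
⬜⬜⬜⬛🟦⬜
⬜🟫⬜🟩⬜🟩
🟩🟩🟦🟫🟩⬜
🟫🟫⬜🟫🟩🟫
❓🟩🟦🟫🟩🟫
❓🟩⬜🟫🟩⬛
❓🟫⬛⬜⬜🟫
❓🟩🟩🔴🟩⬜
❓🟫⬜🟫🟩🟫
❓⬜🟩🟫🟩🟫
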